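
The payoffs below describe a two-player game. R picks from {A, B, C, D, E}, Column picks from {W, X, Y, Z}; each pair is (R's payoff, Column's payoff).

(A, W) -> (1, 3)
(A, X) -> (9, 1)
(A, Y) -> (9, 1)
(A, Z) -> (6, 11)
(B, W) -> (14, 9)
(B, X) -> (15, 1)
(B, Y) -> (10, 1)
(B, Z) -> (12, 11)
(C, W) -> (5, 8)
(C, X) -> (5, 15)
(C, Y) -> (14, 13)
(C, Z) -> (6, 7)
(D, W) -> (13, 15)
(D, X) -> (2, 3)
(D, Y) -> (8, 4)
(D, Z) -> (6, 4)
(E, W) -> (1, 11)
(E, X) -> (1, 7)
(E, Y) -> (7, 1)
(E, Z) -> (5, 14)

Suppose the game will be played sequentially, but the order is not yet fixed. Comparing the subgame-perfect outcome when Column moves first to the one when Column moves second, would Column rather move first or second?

If R leads: Column's best replies are A→Z, B→Z, C→X, D→W, E→Z; R's induced payoffs 6, 12, 5, 13, 5; outcome (D, W), payoffs (13, 15).
If Column leads: R's best replies are W→B, X→B, Y→C, Z→B; Column's induced payoffs 9, 1, 13, 11; outcome (C, Y), payoffs (14, 13).
Column gets 13 moving first and 15 moving second, so Column prefers to move second.

second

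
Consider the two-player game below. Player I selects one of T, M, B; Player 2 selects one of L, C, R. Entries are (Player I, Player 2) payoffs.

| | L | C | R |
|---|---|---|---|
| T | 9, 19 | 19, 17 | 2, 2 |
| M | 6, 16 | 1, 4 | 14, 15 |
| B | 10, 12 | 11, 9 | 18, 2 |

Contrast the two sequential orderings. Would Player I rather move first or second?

If Player I leads: Player 2's best replies are T→L, M→L, B→L; Player I's induced payoffs 9, 6, 10; outcome (B, L), payoffs (10, 12).
If Player 2 leads: Player I's best replies are L→B, C→T, R→B; Player 2's induced payoffs 12, 17, 2; outcome (T, C), payoffs (19, 17).
Player I gets 10 moving first and 19 moving second, so Player I prefers to move second.

second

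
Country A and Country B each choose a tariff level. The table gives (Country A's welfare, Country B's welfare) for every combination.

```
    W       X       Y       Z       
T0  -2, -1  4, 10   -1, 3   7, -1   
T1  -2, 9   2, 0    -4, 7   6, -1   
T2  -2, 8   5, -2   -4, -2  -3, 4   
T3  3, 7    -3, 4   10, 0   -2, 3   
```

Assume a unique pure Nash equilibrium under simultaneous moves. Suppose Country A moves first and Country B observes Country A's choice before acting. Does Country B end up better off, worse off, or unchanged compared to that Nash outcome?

Backward induction with Country A moving first.
- T0 → Country B plays X (best of -1, 10, 3, -1); Country A gets 4.
- T1 → Country B plays W (best of 9, 0, 7, -1); Country A gets -2.
- T2 → Country B plays W (best of 8, -2, -2, 4); Country A gets -2.
- T3 → Country B plays W (best of 7, 4, 0, 3); Country A gets 3.
Among 4, -2, -2, 3, the best is 4 at T0. Subgame-perfect outcome: (T0, X) with payoffs (4, 10).
For the simultaneous game, intersect best replies.
Country A's best replies: W→T3; X→T2; Y→T3; Z→T0.
Country B's best replies: T0→X; T1→W; T2→W; T3→W.
The unique mutual best reply is (T3, W), giving (3, 7).
Country B earns 10 sequentially versus 7 at the Nash outcome: better off.

better off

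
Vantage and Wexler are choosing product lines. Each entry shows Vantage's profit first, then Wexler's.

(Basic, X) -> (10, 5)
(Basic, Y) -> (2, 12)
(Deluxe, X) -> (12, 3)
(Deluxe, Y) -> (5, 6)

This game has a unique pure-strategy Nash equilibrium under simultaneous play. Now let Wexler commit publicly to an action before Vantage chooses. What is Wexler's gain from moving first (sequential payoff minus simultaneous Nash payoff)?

0

Backward induction with Wexler moving first.
- X: Vantage compares 10, 12 and picks Deluxe; Wexler would get 3.
- Y: Vantage compares 2, 5 and picks Deluxe; Wexler would get 6.
Maximizing over 3, 6, Wexler chooses Y. Subgame-perfect outcome: (Deluxe, Y) with payoffs (5, 6).
For the simultaneous game, intersect best replies.
Vantage's best replies: X→Deluxe; Y→Deluxe.
Wexler's best replies: Basic→Y; Deluxe→Y.
The unique mutual best reply is (Deluxe, Y), giving (5, 6).
Wexler's commitment gain: 6 − 6 = 0.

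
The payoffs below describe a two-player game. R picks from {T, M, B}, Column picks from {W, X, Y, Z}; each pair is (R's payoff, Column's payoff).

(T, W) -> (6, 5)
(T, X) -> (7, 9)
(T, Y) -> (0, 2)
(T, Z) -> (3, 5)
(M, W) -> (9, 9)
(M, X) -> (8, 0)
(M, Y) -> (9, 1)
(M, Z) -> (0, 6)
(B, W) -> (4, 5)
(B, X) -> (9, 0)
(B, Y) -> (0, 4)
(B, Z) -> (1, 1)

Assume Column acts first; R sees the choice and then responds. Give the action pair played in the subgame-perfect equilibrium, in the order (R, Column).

(M, W)

Backward induction with Column moving first.
- W: BR = M, leader payoff 9.
- X: BR = B, leader payoff 0.
- Y: BR = M, leader payoff 1.
- Z: BR = T, leader payoff 5.
Maximizing over 9, 0, 1, 5, Column chooses W. Subgame-perfect outcome: (M, W) with payoffs (9, 9).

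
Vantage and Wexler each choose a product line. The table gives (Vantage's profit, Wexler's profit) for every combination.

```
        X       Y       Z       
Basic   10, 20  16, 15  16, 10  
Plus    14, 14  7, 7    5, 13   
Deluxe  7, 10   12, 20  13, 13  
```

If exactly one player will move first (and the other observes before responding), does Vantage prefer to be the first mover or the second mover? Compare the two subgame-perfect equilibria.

If Vantage leads: Wexler's best replies are Basic→X, Plus→X, Deluxe→Y; Vantage's induced payoffs 10, 14, 12; outcome (Plus, X), payoffs (14, 14).
If Wexler leads: Vantage's best replies are X→Plus, Y→Basic, Z→Basic; Wexler's induced payoffs 14, 15, 10; outcome (Basic, Y), payoffs (16, 15).
Vantage gets 14 moving first and 16 moving second, so Vantage prefers to move second.

second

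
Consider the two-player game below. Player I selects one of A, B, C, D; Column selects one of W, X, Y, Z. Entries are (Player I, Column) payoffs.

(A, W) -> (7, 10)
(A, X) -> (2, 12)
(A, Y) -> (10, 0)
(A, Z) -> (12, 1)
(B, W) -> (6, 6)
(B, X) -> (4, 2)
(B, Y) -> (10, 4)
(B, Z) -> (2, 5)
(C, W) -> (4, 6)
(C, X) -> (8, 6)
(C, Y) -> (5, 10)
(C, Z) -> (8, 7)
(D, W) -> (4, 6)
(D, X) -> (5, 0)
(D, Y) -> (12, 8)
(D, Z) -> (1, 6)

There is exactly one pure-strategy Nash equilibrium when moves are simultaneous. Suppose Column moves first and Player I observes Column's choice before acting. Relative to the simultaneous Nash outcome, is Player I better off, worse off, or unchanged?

worse off

Backward induction with Column moving first.
- W: BR = A, leader payoff 10.
- X: BR = C, leader payoff 6.
- Y: BR = D, leader payoff 8.
- Z: BR = A, leader payoff 1.
Maximizing over 10, 6, 8, 1, Column chooses W. Subgame-perfect outcome: (A, W) with payoffs (7, 10).
Now find the simultaneous Nash equilibrium.
Player I's best replies: W→A; X→C; Y→D; Z→A.
Column's best replies: A→X; B→W; C→Y; D→Y.
The unique mutual best reply is (D, Y), giving (12, 8).
Player I earns 7 sequentially versus 12 at the Nash outcome: worse off.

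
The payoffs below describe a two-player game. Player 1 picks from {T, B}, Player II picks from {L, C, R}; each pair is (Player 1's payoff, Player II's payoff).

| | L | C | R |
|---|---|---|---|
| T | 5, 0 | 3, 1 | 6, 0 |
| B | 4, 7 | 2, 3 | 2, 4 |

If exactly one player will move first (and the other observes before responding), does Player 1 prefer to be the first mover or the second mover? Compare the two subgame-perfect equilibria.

If Player 1 leads: Player II's best replies are T→C, B→L; Player 1's induced payoffs 3, 4; outcome (B, L), payoffs (4, 7).
If Player II leads: Player 1's best replies are L→T, C→T, R→T; Player II's induced payoffs 0, 1, 0; outcome (T, C), payoffs (3, 1).
Player 1 gets 4 moving first and 3 moving second, so Player 1 prefers to move first.

first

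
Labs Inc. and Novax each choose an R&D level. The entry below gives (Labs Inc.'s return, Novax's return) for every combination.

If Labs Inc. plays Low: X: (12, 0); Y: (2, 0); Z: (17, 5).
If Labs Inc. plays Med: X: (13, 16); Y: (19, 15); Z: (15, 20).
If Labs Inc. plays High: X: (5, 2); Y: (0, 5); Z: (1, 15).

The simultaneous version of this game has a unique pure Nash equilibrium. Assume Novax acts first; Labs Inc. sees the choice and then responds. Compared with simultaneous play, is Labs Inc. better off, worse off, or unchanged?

Work backward from Labs Inc.'s decision.
- X: Labs Inc. compares 12, 13, 5 and picks Med; Novax would get 16.
- Y: Labs Inc. compares 2, 19, 0 and picks Med; Novax would get 15.
- Z: Labs Inc. compares 17, 15, 1 and picks Low; Novax would get 5.
Maximizing over 16, 15, 5, Novax chooses X. Subgame-perfect outcome: (Med, X) with payoffs (13, 16).
Now find the simultaneous Nash equilibrium.
Labs Inc.'s best replies: X→Med; Y→Med; Z→Low.
Novax's best replies: Low→Z; Med→Z; High→Z.
The unique mutual best reply is (Low, Z), giving (17, 5).
Labs Inc. earns 13 sequentially versus 17 at the Nash outcome: worse off.

worse off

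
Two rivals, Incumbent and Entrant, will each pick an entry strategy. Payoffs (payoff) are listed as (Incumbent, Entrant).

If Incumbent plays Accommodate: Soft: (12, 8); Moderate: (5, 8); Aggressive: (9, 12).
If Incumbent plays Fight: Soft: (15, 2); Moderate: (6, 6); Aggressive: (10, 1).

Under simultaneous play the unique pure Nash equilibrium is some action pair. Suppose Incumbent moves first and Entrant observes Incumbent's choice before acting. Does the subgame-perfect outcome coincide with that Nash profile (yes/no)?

Backward induction with Incumbent moving first.
- Accommodate: BR = Aggressive, leader payoff 9.
- Fight: BR = Moderate, leader payoff 6.
Among 9, 6, the best is 9 at Accommodate. Subgame-perfect outcome: (Accommodate, Aggressive) with payoffs (9, 12).
Now find the simultaneous Nash equilibrium.
Incumbent's best replies: Soft→Fight; Moderate→Fight; Aggressive→Fight.
Entrant's best replies: Accommodate→Aggressive; Fight→Moderate.
Only (Fight, Moderate) has each player best-responding; Nash payoffs (6, 6).
Sequential outcome (Accommodate, Aggressive) differs from the Nash profile (Fight, Moderate).

no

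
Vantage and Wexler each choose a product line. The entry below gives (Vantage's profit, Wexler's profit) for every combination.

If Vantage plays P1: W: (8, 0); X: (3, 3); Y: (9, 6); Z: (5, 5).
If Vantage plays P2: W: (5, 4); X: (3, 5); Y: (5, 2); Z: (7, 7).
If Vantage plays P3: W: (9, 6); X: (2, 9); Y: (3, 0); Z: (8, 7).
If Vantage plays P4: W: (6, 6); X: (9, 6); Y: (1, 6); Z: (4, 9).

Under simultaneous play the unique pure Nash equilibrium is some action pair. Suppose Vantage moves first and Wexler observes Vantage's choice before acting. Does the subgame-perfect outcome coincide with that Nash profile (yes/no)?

yes

Solve by backward induction (Vantage leads).
- P1 → Wexler plays Y (best of 0, 3, 6, 5); Vantage gets 9.
- P2 → Wexler plays Z (best of 4, 5, 2, 7); Vantage gets 7.
- P3 → Wexler plays X (best of 6, 9, 0, 7); Vantage gets 2.
- P4 → Wexler plays Z (best of 6, 6, 6, 9); Vantage gets 4.
Vantage's induced payoffs are 9, 7, 2, 4, so Vantage commits to P1. Subgame-perfect outcome: (P1, Y) with payoffs (9, 6).
Now find the simultaneous Nash equilibrium.
Vantage's best replies: W→P3; X→P4; Y→P1; Z→P3.
Wexler's best replies: P1→Y; P2→Z; P3→X; P4→Z.
The unique mutual best reply is (P1, Y), giving (9, 6).
Sequential outcome (P1, Y) coincides with the Nash profile (P1, Y).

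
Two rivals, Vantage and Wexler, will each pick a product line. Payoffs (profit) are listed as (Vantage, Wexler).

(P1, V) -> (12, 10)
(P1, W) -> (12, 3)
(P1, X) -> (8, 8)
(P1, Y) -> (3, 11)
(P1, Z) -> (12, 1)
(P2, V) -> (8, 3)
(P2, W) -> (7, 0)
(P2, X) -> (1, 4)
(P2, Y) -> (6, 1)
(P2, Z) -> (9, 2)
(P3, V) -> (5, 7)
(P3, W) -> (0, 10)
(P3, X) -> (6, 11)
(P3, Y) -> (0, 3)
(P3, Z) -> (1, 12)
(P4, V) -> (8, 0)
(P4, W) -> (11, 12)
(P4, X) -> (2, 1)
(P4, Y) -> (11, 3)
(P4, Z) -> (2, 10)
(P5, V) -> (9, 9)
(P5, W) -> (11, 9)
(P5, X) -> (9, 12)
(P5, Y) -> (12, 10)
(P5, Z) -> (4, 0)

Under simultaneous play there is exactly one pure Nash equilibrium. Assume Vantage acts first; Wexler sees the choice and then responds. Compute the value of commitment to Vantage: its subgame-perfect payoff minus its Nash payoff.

2

Work backward from Wexler's decision.
- P1: BR = Y, leader payoff 3.
- P2: BR = X, leader payoff 1.
- P3: BR = Z, leader payoff 1.
- P4: BR = W, leader payoff 11.
- P5: BR = X, leader payoff 9.
Maximizing over 3, 1, 1, 11, 9, Vantage chooses P4. Subgame-perfect outcome: (P4, W) with payoffs (11, 12).
Now find the simultaneous Nash equilibrium.
Vantage's best replies: V→P1; W→P1; X→P5; Y→P5; Z→P1.
Wexler's best replies: P1→Y; P2→X; P3→Z; P4→W; P5→X.
The unique mutual best reply is (P5, X), giving (9, 12).
Vantage's commitment gain: 11 − 9 = 2.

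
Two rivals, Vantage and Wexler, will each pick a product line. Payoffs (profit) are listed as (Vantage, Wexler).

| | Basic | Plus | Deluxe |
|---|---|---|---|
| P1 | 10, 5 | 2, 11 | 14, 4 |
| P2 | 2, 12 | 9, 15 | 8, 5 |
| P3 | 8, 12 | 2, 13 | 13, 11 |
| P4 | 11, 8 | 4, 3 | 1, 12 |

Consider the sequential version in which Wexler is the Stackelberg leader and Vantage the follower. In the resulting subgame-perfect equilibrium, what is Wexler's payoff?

Backward induction with Wexler moving first.
- Basic → Vantage plays P4 (best of 10, 2, 8, 11); Wexler gets 8.
- Plus → Vantage plays P2 (best of 2, 9, 2, 4); Wexler gets 15.
- Deluxe → Vantage plays P1 (best of 14, 8, 13, 1); Wexler gets 4.
Wexler's induced payoffs are 8, 15, 4, so Wexler commits to Plus. Subgame-perfect outcome: (P2, Plus) with payoffs (9, 15).

15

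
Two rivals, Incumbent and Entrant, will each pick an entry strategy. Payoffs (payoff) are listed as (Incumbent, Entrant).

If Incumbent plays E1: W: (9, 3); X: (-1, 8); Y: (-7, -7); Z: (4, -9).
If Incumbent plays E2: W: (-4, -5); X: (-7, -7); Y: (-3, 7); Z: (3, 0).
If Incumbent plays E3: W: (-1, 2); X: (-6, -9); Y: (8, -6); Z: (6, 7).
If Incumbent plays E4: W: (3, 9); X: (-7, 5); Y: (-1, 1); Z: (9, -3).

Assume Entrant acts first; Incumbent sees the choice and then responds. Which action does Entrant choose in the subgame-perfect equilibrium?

Backward induction with Entrant moving first.
- W → Incumbent plays E1 (best of 9, -4, -1, 3); Entrant gets 3.
- X → Incumbent plays E1 (best of -1, -7, -6, -7); Entrant gets 8.
- Y → Incumbent plays E3 (best of -7, -3, 8, -1); Entrant gets -6.
- Z → Incumbent plays E4 (best of 4, 3, 6, 9); Entrant gets -3.
Maximizing over 3, 8, -6, -3, Entrant chooses X. Subgame-perfect outcome: (E1, X) with payoffs (-1, 8).

X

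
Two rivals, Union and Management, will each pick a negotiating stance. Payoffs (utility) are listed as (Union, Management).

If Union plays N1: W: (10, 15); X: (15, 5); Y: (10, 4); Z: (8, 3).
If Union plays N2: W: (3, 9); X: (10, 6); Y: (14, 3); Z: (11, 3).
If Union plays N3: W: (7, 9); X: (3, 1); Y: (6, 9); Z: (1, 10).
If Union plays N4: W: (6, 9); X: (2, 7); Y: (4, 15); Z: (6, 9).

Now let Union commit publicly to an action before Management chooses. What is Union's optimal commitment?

Backward induction with Union moving first.
- N1 → Management plays W (best of 15, 5, 4, 3); Union gets 10.
- N2 → Management plays W (best of 9, 6, 3, 3); Union gets 3.
- N3 → Management plays Z (best of 9, 1, 9, 10); Union gets 1.
- N4 → Management plays Y (best of 9, 7, 15, 9); Union gets 4.
Maximizing over 10, 3, 1, 4, Union chooses N1. Subgame-perfect outcome: (N1, W) with payoffs (10, 15).

N1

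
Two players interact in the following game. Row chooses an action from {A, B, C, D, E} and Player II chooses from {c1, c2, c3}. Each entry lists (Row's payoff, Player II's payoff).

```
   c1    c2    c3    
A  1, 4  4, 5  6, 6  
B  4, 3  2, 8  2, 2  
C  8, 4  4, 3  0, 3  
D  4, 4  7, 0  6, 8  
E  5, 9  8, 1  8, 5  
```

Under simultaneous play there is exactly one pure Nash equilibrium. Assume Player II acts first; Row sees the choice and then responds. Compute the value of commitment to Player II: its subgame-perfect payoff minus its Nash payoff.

1

Backward induction with Player II moving first.
- c1: Row compares 1, 4, 8, 4, 5 and picks C; Player II would get 4.
- c2: Row compares 4, 2, 4, 7, 8 and picks E; Player II would get 1.
- c3: Row compares 6, 2, 0, 6, 8 and picks E; Player II would get 5.
Player II's induced payoffs are 4, 1, 5, so Player II commits to c3. Subgame-perfect outcome: (E, c3) with payoffs (8, 5).
Under simultaneous play:
Row's best replies: c1→C; c2→E; c3→E.
Player II's best replies: A→c3; B→c2; C→c1; D→c3; E→c1.
The unique mutual best reply is (C, c1), giving (8, 4).
Player II's commitment gain: 5 − 4 = 1.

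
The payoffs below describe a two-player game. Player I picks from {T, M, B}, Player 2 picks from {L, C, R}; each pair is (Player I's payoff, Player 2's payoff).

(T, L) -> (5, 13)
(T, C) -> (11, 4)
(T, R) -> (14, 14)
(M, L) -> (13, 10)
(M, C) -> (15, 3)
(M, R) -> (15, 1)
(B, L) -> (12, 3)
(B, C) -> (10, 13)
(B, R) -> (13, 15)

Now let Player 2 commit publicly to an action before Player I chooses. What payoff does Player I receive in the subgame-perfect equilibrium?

Work backward from Player I's decision.
- L → Player I plays M (best of 5, 13, 12); Player 2 gets 10.
- C → Player I plays M (best of 11, 15, 10); Player 2 gets 3.
- R → Player I plays M (best of 14, 15, 13); Player 2 gets 1.
Maximizing over 10, 3, 1, Player 2 chooses L. Subgame-perfect outcome: (M, L) with payoffs (13, 10).

13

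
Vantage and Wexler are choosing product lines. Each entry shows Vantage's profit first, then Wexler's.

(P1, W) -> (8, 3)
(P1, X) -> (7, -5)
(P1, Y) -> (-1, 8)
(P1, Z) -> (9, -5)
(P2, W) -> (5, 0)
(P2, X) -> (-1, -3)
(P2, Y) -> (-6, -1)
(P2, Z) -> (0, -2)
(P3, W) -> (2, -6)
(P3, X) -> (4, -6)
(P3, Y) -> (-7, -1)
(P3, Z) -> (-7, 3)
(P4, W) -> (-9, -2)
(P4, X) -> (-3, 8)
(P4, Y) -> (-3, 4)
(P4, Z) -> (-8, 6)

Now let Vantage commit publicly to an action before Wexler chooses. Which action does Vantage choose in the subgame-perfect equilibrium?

P2

Backward induction with Vantage moving first.
- P1 → Wexler plays Y (best of 3, -5, 8, -5); Vantage gets -1.
- P2 → Wexler plays W (best of 0, -3, -1, -2); Vantage gets 5.
- P3 → Wexler plays Z (best of -6, -6, -1, 3); Vantage gets -7.
- P4 → Wexler plays X (best of -2, 8, 4, 6); Vantage gets -3.
Among -1, 5, -7, -3, the best is 5 at P2. Subgame-perfect outcome: (P2, W) with payoffs (5, 0).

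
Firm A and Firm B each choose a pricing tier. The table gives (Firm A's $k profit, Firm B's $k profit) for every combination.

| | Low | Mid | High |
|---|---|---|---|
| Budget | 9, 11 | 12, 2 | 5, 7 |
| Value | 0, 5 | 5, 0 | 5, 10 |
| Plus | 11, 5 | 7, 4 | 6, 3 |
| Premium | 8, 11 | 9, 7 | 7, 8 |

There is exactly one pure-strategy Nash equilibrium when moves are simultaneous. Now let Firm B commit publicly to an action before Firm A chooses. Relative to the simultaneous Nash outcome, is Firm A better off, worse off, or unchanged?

worse off

Work backward from Firm A's decision.
- Low → Firm A plays Plus (best of 9, 0, 11, 8); Firm B gets 5.
- Mid → Firm A plays Budget (best of 12, 5, 7, 9); Firm B gets 2.
- High → Firm A plays Premium (best of 5, 5, 6, 7); Firm B gets 8.
Firm B's induced payoffs are 5, 2, 8, so Firm B commits to High. Subgame-perfect outcome: (Premium, High) with payoffs (7, 8).
For the simultaneous game, intersect best replies.
Firm A's best replies: Low→Plus; Mid→Budget; High→Premium.
Firm B's best replies: Budget→Low; Value→High; Plus→Low; Premium→Low.
The unique mutual best reply is (Plus, Low), giving (11, 5).
Firm A earns 7 sequentially versus 11 at the Nash outcome: worse off.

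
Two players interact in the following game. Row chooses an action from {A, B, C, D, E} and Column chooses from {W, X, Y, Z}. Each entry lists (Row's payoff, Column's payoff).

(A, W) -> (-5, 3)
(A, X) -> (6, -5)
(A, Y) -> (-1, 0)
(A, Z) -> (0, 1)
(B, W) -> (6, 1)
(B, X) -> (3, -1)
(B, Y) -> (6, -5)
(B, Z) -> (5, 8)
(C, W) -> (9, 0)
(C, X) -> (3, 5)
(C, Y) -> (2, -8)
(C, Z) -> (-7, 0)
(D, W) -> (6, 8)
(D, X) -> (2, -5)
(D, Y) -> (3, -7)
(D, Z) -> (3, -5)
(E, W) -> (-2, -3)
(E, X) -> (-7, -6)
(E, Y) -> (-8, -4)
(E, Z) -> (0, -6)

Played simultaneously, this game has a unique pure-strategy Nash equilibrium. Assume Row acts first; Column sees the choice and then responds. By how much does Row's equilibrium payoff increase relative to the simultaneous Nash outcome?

1

Work backward from Column's decision.
- A → Column plays W (best of 3, -5, 0, 1); Row gets -5.
- B → Column plays Z (best of 1, -1, -5, 8); Row gets 5.
- C → Column plays X (best of 0, 5, -8, 0); Row gets 3.
- D → Column plays W (best of 8, -5, -7, -5); Row gets 6.
- E → Column plays W (best of -3, -6, -4, -6); Row gets -2.
Maximizing over -5, 5, 3, 6, -2, Row chooses D. Subgame-perfect outcome: (D, W) with payoffs (6, 8).
Now find the simultaneous Nash equilibrium.
Row's best replies: W→C; X→A; Y→B; Z→B.
Column's best replies: A→W; B→Z; C→X; D→W; E→W.
Only (B, Z) has each player best-responding; Nash payoffs (5, 8).
Row's commitment gain: 6 − 5 = 1.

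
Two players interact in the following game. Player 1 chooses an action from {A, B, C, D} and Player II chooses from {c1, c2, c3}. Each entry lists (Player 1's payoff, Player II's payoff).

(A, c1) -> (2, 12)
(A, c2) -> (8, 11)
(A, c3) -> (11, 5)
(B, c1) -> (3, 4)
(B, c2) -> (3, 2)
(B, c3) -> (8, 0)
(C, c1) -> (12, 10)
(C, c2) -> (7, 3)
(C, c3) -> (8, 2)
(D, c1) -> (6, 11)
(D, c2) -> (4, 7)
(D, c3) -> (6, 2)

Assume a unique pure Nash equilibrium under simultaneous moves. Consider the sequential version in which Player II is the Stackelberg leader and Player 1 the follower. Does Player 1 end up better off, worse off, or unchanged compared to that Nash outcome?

Work backward from Player 1's decision.
- c1: BR = C, leader payoff 10.
- c2: BR = A, leader payoff 11.
- c3: BR = A, leader payoff 5.
Among 10, 11, 5, the best is 11 at c2. Subgame-perfect outcome: (A, c2) with payoffs (8, 11).
Now find the simultaneous Nash equilibrium.
Player 1's best replies: c1→C; c2→A; c3→A.
Player II's best replies: A→c1; B→c1; C→c1; D→c1.
Only (C, c1) has each player best-responding; Nash payoffs (12, 10).
Player 1 earns 8 sequentially versus 12 at the Nash outcome: worse off.

worse off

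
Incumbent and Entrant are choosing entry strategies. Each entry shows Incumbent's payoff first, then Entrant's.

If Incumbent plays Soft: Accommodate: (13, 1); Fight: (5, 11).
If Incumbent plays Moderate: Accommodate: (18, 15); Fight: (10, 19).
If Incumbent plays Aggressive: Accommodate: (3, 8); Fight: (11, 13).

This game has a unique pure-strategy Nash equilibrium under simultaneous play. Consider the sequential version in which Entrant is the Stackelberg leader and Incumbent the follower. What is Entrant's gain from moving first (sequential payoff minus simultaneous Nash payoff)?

Incumbent best-responds to each possible Entrant move:
- Accommodate: Incumbent compares 13, 18, 3 and picks Moderate; Entrant would get 15.
- Fight: Incumbent compares 5, 10, 11 and picks Aggressive; Entrant would get 13.
Maximizing over 15, 13, Entrant chooses Accommodate. Subgame-perfect outcome: (Moderate, Accommodate) with payoffs (18, 15).
For the simultaneous game, intersect best replies.
Incumbent's best replies: Accommodate→Moderate; Fight→Aggressive.
Entrant's best replies: Soft→Fight; Moderate→Fight; Aggressive→Fight.
Only (Aggressive, Fight) has each player best-responding; Nash payoffs (11, 13).
Entrant's commitment gain: 15 − 13 = 2.

2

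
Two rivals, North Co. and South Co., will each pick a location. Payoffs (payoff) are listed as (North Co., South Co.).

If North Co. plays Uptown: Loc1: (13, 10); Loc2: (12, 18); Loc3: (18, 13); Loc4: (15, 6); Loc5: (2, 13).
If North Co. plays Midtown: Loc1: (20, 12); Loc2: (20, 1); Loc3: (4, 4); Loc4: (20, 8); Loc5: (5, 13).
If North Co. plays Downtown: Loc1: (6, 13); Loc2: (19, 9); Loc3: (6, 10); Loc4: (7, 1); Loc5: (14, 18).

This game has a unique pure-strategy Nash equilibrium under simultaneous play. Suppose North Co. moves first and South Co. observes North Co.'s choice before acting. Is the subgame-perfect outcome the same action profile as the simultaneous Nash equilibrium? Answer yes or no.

yes

Solve by backward induction (North Co. leads).
- Uptown: BR = Loc2, leader payoff 12.
- Midtown: BR = Loc5, leader payoff 5.
- Downtown: BR = Loc5, leader payoff 14.
North Co.'s induced payoffs are 12, 5, 14, so North Co. commits to Downtown. Subgame-perfect outcome: (Downtown, Loc5) with payoffs (14, 18).
For the simultaneous game, intersect best replies.
North Co.'s best replies: Loc1→Midtown; Loc2→Midtown; Loc3→Uptown; Loc4→Midtown; Loc5→Downtown.
South Co.'s best replies: Uptown→Loc2; Midtown→Loc5; Downtown→Loc5.
The unique mutual best reply is (Downtown, Loc5), giving (14, 18).
Sequential outcome (Downtown, Loc5) coincides with the Nash profile (Downtown, Loc5).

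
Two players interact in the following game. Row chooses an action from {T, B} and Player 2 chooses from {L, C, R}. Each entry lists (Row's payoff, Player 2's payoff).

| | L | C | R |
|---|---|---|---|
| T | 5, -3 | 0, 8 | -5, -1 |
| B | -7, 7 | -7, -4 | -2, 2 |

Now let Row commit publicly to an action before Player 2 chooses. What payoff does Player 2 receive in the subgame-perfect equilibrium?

8

Backward induction with Row moving first.
- T: Player 2 compares -3, 8, -1 and picks C; Row would get 0.
- B: Player 2 compares 7, -4, 2 and picks L; Row would get -7.
Maximizing over 0, -7, Row chooses T. Subgame-perfect outcome: (T, C) with payoffs (0, 8).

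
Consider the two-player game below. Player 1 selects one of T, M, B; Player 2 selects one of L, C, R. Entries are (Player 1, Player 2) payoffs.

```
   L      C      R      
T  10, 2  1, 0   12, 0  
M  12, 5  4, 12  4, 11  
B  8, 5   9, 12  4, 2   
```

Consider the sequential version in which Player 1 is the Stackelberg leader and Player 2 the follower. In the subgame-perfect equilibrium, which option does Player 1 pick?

Solve by backward induction (Player 1 leads).
- T: Player 2 compares 2, 0, 0 and picks L; Player 1 would get 10.
- M: Player 2 compares 5, 12, 11 and picks C; Player 1 would get 4.
- B: Player 2 compares 5, 12, 2 and picks C; Player 1 would get 9.
Among 10, 4, 9, the best is 10 at T. Subgame-perfect outcome: (T, L) with payoffs (10, 2).

T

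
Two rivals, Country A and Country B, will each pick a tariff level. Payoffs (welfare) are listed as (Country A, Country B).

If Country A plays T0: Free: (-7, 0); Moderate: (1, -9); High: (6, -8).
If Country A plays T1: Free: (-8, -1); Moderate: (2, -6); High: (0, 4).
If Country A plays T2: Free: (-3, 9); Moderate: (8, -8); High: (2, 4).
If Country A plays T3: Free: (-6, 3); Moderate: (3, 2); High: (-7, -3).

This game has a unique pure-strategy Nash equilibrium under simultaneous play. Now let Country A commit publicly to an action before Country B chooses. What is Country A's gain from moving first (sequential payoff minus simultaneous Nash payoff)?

3

Country B best-responds to each possible Country A move:
- T0: BR = Free, leader payoff -7.
- T1: BR = High, leader payoff 0.
- T2: BR = Free, leader payoff -3.
- T3: BR = Free, leader payoff -6.
Among -7, 0, -3, -6, the best is 0 at T1. Subgame-perfect outcome: (T1, High) with payoffs (0, 4).
For the simultaneous game, intersect best replies.
Country A's best replies: Free→T2; Moderate→T2; High→T0.
Country B's best replies: T0→Free; T1→High; T2→Free; T3→Free.
The unique mutual best reply is (T2, Free), giving (-3, 9).
Country A's commitment gain: 0 − -3 = 3.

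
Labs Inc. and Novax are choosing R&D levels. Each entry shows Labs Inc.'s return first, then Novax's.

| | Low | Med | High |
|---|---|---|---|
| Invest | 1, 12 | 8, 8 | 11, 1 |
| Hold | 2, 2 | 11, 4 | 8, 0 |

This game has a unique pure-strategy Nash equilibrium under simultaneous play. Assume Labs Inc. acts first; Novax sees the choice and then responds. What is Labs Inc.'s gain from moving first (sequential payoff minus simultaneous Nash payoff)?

0

Novax best-responds to each possible Labs Inc. move:
- Invest: BR = Low, leader payoff 1.
- Hold: BR = Med, leader payoff 11.
Labs Inc.'s induced payoffs are 1, 11, so Labs Inc. commits to Hold. Subgame-perfect outcome: (Hold, Med) with payoffs (11, 4).
Now find the simultaneous Nash equilibrium.
Labs Inc.'s best replies: Low→Hold; Med→Hold; High→Invest.
Novax's best replies: Invest→Low; Hold→Med.
Only (Hold, Med) has each player best-responding; Nash payoffs (11, 4).
Labs Inc.'s commitment gain: 11 − 11 = 0.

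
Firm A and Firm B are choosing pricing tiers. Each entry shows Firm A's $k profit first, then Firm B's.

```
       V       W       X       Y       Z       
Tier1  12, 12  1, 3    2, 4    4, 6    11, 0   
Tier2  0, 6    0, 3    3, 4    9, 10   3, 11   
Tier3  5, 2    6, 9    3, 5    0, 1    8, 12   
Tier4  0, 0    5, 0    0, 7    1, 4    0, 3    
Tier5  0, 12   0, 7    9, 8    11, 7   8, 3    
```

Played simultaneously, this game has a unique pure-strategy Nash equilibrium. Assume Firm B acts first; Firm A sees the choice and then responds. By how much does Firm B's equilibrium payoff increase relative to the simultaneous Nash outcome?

Work backward from Firm A's decision.
- V → Firm A plays Tier1 (best of 12, 0, 5, 0, 0); Firm B gets 12.
- W → Firm A plays Tier3 (best of 1, 0, 6, 5, 0); Firm B gets 9.
- X → Firm A plays Tier5 (best of 2, 3, 3, 0, 9); Firm B gets 8.
- Y → Firm A plays Tier5 (best of 4, 9, 0, 1, 11); Firm B gets 7.
- Z → Firm A plays Tier1 (best of 11, 3, 8, 0, 8); Firm B gets 0.
Firm B's induced payoffs are 12, 9, 8, 7, 0, so Firm B commits to V. Subgame-perfect outcome: (Tier1, V) with payoffs (12, 12).
Under simultaneous play:
Firm A's best replies: V→Tier1; W→Tier3; X→Tier5; Y→Tier5; Z→Tier1.
Firm B's best replies: Tier1→V; Tier2→Z; Tier3→Z; Tier4→X; Tier5→V.
The unique mutual best reply is (Tier1, V), giving (12, 12).
Firm B's commitment gain: 12 − 12 = 0.

0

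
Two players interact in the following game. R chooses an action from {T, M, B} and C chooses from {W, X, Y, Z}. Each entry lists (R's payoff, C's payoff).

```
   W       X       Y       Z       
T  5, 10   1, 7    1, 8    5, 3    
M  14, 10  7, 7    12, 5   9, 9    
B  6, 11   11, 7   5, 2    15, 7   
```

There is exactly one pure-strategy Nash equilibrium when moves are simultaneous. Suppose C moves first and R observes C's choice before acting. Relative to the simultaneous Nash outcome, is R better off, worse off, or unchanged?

unchanged

Backward induction with C moving first.
- W: BR = M, leader payoff 10.
- X: BR = B, leader payoff 7.
- Y: BR = M, leader payoff 5.
- Z: BR = B, leader payoff 7.
Maximizing over 10, 7, 5, 7, C chooses W. Subgame-perfect outcome: (M, W) with payoffs (14, 10).
Under simultaneous play:
R's best replies: W→M; X→B; Y→M; Z→B.
C's best replies: T→W; M→W; B→W.
The unique mutual best reply is (M, W), giving (14, 10).
R earns 14 sequentially versus 14 at the Nash outcome: unchanged.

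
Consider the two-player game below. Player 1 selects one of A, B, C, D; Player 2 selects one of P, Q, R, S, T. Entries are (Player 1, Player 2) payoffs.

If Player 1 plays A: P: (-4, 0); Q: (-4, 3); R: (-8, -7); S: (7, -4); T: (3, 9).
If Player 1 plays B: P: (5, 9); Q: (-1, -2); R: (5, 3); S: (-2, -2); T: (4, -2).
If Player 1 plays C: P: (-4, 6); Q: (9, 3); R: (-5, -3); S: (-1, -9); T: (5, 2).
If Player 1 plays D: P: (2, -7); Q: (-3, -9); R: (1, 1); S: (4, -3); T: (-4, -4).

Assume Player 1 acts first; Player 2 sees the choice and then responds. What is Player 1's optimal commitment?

B

Backward induction with Player 1 moving first.
- A → Player 2 plays T (best of 0, 3, -7, -4, 9); Player 1 gets 3.
- B → Player 2 plays P (best of 9, -2, 3, -2, -2); Player 1 gets 5.
- C → Player 2 plays P (best of 6, 3, -3, -9, 2); Player 1 gets -4.
- D → Player 2 plays R (best of -7, -9, 1, -3, -4); Player 1 gets 1.
Maximizing over 3, 5, -4, 1, Player 1 chooses B. Subgame-perfect outcome: (B, P) with payoffs (5, 9).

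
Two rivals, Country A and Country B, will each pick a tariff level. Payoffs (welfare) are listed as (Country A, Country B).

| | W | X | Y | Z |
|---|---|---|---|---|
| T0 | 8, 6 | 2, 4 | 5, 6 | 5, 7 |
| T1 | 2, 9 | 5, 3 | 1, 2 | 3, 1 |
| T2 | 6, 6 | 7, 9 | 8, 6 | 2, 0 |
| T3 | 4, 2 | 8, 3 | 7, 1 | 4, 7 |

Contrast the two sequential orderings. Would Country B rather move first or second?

If Country A leads: Country B's best replies are T0→Z, T1→W, T2→X, T3→Z; Country A's induced payoffs 5, 2, 7, 4; outcome (T2, X), payoffs (7, 9).
If Country B leads: Country A's best replies are W→T0, X→T3, Y→T2, Z→T0; Country B's induced payoffs 6, 3, 6, 7; outcome (T0, Z), payoffs (5, 7).
Country B gets 7 moving first and 9 moving second, so Country B prefers to move second.

second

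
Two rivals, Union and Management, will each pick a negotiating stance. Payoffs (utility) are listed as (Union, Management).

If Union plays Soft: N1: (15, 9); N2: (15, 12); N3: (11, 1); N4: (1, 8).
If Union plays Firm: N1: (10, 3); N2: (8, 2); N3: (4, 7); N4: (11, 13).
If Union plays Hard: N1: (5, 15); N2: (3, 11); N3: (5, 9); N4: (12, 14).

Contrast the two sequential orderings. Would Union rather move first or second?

If Union leads: Management's best replies are Soft→N2, Firm→N4, Hard→N1; Union's induced payoffs 15, 11, 5; outcome (Soft, N2), payoffs (15, 12).
If Management leads: Union's best replies are N1→Soft, N2→Soft, N3→Soft, N4→Hard; Management's induced payoffs 9, 12, 1, 14; outcome (Hard, N4), payoffs (12, 14).
Union gets 15 moving first and 12 moving second, so Union prefers to move first.

first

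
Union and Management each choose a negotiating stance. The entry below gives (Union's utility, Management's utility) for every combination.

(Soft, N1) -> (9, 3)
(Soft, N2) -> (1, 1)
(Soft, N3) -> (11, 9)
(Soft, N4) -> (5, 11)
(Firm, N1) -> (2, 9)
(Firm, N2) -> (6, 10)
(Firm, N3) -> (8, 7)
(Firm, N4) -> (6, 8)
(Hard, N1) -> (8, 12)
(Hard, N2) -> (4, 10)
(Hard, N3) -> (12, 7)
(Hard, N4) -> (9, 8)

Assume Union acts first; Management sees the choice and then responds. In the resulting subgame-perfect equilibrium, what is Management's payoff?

Solve by backward induction (Union leads).
- Soft: Management compares 3, 1, 9, 11 and picks N4; Union would get 5.
- Firm: Management compares 9, 10, 7, 8 and picks N2; Union would get 6.
- Hard: Management compares 12, 10, 7, 8 and picks N1; Union would get 8.
Maximizing over 5, 6, 8, Union chooses Hard. Subgame-perfect outcome: (Hard, N1) with payoffs (8, 12).

12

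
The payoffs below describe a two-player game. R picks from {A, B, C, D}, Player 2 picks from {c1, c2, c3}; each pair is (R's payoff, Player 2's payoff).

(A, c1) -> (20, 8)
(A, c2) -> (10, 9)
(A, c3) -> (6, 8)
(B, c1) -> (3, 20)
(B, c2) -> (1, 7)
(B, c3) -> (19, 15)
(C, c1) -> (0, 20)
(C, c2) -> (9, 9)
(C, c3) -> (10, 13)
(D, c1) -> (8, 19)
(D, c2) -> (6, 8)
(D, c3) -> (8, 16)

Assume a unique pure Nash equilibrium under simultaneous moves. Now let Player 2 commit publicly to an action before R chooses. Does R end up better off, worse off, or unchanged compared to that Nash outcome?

better off

R best-responds to each possible Player 2 move:
- c1 → R plays A (best of 20, 3, 0, 8); Player 2 gets 8.
- c2 → R plays A (best of 10, 1, 9, 6); Player 2 gets 9.
- c3 → R plays B (best of 6, 19, 10, 8); Player 2 gets 15.
Maximizing over 8, 9, 15, Player 2 chooses c3. Subgame-perfect outcome: (B, c3) with payoffs (19, 15).
Under simultaneous play:
R's best replies: c1→A; c2→A; c3→B.
Player 2's best replies: A→c2; B→c1; C→c1; D→c1.
Only (A, c2) has each player best-responding; Nash payoffs (10, 9).
R earns 19 sequentially versus 10 at the Nash outcome: better off.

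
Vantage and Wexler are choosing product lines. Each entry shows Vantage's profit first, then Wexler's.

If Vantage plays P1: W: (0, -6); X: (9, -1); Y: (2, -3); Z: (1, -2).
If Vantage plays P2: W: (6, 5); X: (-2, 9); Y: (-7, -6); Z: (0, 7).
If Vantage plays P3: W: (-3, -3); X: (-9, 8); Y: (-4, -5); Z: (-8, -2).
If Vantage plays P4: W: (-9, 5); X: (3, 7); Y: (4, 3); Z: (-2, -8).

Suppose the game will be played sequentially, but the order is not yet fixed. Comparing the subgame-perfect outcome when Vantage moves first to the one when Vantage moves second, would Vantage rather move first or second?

If Vantage leads: Wexler's best replies are P1→X, P2→X, P3→X, P4→X; Vantage's induced payoffs 9, -2, -9, 3; outcome (P1, X), payoffs (9, -1).
If Wexler leads: Vantage's best replies are W→P2, X→P1, Y→P4, Z→P1; Wexler's induced payoffs 5, -1, 3, -2; outcome (P2, W), payoffs (6, 5).
Vantage gets 9 moving first and 6 moving second, so Vantage prefers to move first.

first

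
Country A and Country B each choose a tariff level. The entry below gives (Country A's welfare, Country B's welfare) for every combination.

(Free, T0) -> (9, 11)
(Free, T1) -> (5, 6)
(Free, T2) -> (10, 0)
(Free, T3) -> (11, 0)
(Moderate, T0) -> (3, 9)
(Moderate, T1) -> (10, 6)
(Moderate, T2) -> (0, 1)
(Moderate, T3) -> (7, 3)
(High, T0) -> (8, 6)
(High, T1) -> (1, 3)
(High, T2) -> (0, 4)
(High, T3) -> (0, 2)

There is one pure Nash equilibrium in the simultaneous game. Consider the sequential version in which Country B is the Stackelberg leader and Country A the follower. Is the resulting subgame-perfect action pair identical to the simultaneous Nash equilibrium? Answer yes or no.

yes

Country A best-responds to each possible Country B move:
- T0: Country A compares 9, 3, 8 and picks Free; Country B would get 11.
- T1: Country A compares 5, 10, 1 and picks Moderate; Country B would get 6.
- T2: Country A compares 10, 0, 0 and picks Free; Country B would get 0.
- T3: Country A compares 11, 7, 0 and picks Free; Country B would get 0.
Maximizing over 11, 6, 0, 0, Country B chooses T0. Subgame-perfect outcome: (Free, T0) with payoffs (9, 11).
Under simultaneous play:
Country A's best replies: T0→Free; T1→Moderate; T2→Free; T3→Free.
Country B's best replies: Free→T0; Moderate→T0; High→T0.
The unique mutual best reply is (Free, T0), giving (9, 11).
Sequential outcome (Free, T0) coincides with the Nash profile (Free, T0).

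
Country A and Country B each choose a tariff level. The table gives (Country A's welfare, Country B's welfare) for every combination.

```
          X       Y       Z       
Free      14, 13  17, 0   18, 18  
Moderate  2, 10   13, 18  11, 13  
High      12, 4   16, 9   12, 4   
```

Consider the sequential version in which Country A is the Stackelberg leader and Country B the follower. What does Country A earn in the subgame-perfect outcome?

Work backward from Country B's decision.
- Free: Country B compares 13, 0, 18 and picks Z; Country A would get 18.
- Moderate: Country B compares 10, 18, 13 and picks Y; Country A would get 13.
- High: Country B compares 4, 9, 4 and picks Y; Country A would get 16.
Country A's induced payoffs are 18, 13, 16, so Country A commits to Free. Subgame-perfect outcome: (Free, Z) with payoffs (18, 18).

18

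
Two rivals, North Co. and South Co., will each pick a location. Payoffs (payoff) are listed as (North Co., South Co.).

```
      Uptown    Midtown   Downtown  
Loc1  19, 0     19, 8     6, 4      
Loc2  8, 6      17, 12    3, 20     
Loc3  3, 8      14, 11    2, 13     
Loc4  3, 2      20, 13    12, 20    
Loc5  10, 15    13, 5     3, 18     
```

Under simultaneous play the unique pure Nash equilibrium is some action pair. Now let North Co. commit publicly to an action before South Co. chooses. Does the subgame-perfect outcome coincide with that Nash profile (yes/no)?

South Co. best-responds to each possible North Co. move:
- Loc1: BR = Midtown, leader payoff 19.
- Loc2: BR = Downtown, leader payoff 3.
- Loc3: BR = Downtown, leader payoff 2.
- Loc4: BR = Downtown, leader payoff 12.
- Loc5: BR = Downtown, leader payoff 3.
Among 19, 3, 2, 12, 3, the best is 19 at Loc1. Subgame-perfect outcome: (Loc1, Midtown) with payoffs (19, 8).
Now find the simultaneous Nash equilibrium.
North Co.'s best replies: Uptown→Loc1; Midtown→Loc4; Downtown→Loc4.
South Co.'s best replies: Loc1→Midtown; Loc2→Downtown; Loc3→Downtown; Loc4→Downtown; Loc5→Downtown.
Only (Loc4, Downtown) has each player best-responding; Nash payoffs (12, 20).
Sequential outcome (Loc1, Midtown) differs from the Nash profile (Loc4, Downtown).

no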